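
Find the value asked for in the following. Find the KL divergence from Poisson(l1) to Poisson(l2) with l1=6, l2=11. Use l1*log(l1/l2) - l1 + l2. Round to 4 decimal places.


KL divergence for Poisson:
KL = l1*log(l1/l2) - l1 + l2.
l1 = 6, l2 = 11.
log(6/11) = -0.606136.
l1*log(l1/l2) = 6 * -0.606136 = -3.636815.
KL = -3.636815 - 6 + 11 = 1.3632

1.3632


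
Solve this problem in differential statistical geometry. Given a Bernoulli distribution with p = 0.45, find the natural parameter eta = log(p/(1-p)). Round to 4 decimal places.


Natural parameter for Bernoulli: eta = log(p/(1-p)).
p = 0.45, 1-p = 0.55.
p/(1-p) = 0.818182.
eta = log(0.818182) = -0.2007

-0.2007


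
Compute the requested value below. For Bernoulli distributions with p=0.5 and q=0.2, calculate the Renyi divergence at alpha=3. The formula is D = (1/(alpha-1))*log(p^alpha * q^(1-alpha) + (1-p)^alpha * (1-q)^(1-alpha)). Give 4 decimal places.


Renyi divergence of order alpha between Bernoulli distributions:
D = (1/(alpha-1))*log(p^alpha * q^(1-alpha) + (1-p)^alpha * (1-q)^(1-alpha)).
alpha = 3, p = 0.5, q = 0.2.
p^alpha * q^(1-alpha) = 0.5^3 * 0.2^-2 = 3.125.
(1-p)^alpha * (1-q)^(1-alpha) = 0.5^3 * 0.8^-2 = 0.195312.
sum = 3.125 + 0.195312 = 3.320312.
D = (1/2)*log(3.320312) = 0.6000

0.6000


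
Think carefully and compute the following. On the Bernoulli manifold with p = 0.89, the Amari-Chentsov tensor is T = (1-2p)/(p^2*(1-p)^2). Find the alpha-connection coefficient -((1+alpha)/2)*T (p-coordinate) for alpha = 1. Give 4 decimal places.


Skewness (Amari-Chentsov) tensor: T = (1-2p)/(p^2*(1-p)^2).
p = 0.89, 1-2p = -0.78, p^2 = 0.7921, (1-p)^2 = 0.0121.
T = -0.78/(0.7921 * 0.0121) = -81.382161.
In the p-coordinate, Gamma^(alpha) = Gamma^(0) - (alpha/2)*T with Gamma^(0) = (1/2)*g'(p) = -T/2,
so Gamma^(alpha) = -((1+alpha)/2)*T.
alpha = 1, -(1+alpha)/2 = -1.0.
Gamma = -1.0 * -81.382161 = 81.3822

81.3822


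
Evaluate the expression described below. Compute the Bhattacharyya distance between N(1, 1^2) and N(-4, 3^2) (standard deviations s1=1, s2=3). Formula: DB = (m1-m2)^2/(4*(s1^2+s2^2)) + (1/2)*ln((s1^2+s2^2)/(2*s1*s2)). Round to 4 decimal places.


Bhattacharyya distance between two Gaussians:
DB = (m1-m2)^2/(4*(s1^2+s2^2)) + (1/2)*ln((s1^2+s2^2)/(2*s1*s2)).
(m1-m2)^2 = (5)^2 = 25.
s1^2+s2^2 = 1 + 9 = 10.
term1 = 25/40 = 0.625.
term2 = 0.5*ln(10/6.0) = 0.255413.
DB = 0.625 + 0.255413 = 0.8804

0.8804


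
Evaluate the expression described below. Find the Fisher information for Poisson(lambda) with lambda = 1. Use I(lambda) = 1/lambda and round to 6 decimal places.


Fisher information for Poisson: I(lambda) = 1/lambda.
lambda = 1.
I(lambda) = 1/1 = 1.000000

1.000000


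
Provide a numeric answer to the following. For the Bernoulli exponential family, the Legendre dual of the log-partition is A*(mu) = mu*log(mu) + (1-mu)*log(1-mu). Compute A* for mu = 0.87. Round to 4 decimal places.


Legendre transform for Bernoulli:
A*(mu) = mu*log(mu) + (1-mu)*log(1-mu).
mu = 0.87, 1-mu = 0.13.
mu*log(mu) = 0.87*log(0.87) = -0.121158.
(1-mu)*log(1-mu) = 0.13*log(0.13) = -0.265229.
A* = -0.121158 + -0.265229 = -0.3864

-0.3864


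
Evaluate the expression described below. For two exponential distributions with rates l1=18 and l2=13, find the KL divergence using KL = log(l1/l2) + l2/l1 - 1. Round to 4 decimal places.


KL divergence for exponential family:
KL = log(l1/l2) + l2/l1 - 1.
log(18/13) = 0.325422.
13/18 = 0.722222.
KL = 0.325422 + 0.722222 - 1 = 0.0476

0.0476


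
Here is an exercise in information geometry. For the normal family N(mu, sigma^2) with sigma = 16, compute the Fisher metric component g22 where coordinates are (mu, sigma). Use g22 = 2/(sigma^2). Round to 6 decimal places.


For the 2-parameter normal family, the Fisher metric has:
  g11 = 1/sigma^2, g22 = 2/sigma^2.
sigma = 16, sigma^2 = 256.
g22 = 0.007813

0.007813


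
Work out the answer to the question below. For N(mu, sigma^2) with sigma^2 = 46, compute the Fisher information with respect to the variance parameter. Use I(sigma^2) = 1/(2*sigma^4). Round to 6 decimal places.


Fisher information for variance: I(sigma^2) = 1/(2*sigma^4).
sigma^2 = 46, so sigma^4 = 2116.
I = 1/(2*2116) = 1/4232 = 0.000236

0.000236


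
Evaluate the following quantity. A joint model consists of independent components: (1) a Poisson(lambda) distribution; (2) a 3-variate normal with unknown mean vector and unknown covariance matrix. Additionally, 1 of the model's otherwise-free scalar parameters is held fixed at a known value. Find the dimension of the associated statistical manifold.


The dimension of a statistical manifold equals the number of free
(independent) real parameters of the model. For a product of independent
blocks the parameter counts add.
- Poisson (lambda): 1.
- 3-variate normal: 3 (mean) + 3*4/2 = 6 (symmetric covariance) = 9.
Total = 1 + 9 = 10.
1 parameter(s) fixed at known values: 10 - 1 = 9.
Dimension = 9

9


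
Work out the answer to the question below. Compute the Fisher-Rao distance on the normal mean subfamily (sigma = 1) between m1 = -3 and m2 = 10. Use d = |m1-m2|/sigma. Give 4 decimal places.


On the fixed-variance normal subfamily, geodesic distance = |m1-m2|/sigma.
|-3 - 10| = 13.
sigma = 1.
d = 13/1 = 13.0000

13.0000


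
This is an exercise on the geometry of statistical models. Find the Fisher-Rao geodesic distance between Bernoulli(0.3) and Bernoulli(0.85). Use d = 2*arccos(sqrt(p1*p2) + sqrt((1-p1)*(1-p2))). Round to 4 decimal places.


Geodesic distance on Bernoulli manifold:
d(p1,p2) = 2*arccos(sqrt(p1*p2) + sqrt((1-p1)*(1-p2))).
sqrt(p1*p2) = sqrt(0.3*0.85) = 0.504975.
sqrt((1-p1)*(1-p2)) = sqrt(0.7*0.15) = 0.324037.
arg = 0.504975 + 0.324037 = 0.829012.
d = 2*arccos(0.829012) = 1.1869

1.1869


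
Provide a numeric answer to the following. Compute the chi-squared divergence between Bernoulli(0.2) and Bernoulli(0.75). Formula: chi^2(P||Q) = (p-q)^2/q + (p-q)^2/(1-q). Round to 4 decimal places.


Chi-squared divergence between Bernoulli distributions:
chi^2 = (p-q)^2/q + (p-q)^2/(1-q).
p = 0.2, q = 0.75, p-q = -0.55.
(p-q)^2 = 0.3025.
term1 = 0.3025/0.75 = 0.403333.
term2 = 0.3025/0.25 = 1.21.
chi^2 = 0.403333 + 1.21 = 1.6133

1.6133


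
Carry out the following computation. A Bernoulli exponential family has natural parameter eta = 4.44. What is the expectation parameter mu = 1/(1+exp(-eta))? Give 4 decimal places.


Dual coordinate (expectation parameter) for Bernoulli:
mu = 1/(1+exp(-eta)).
eta = 4.44.
exp(-eta) = exp(-4.44) = 0.011796.
mu = 1/(1+0.011796) = 0.9883

0.9883


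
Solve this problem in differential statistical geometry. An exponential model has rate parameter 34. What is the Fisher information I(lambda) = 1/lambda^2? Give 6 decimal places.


Fisher information for exponential: I(lambda) = 1/lambda^2.
lambda = 34, lambda^2 = 1156.
I = 1/1156 = 0.000865

0.000865


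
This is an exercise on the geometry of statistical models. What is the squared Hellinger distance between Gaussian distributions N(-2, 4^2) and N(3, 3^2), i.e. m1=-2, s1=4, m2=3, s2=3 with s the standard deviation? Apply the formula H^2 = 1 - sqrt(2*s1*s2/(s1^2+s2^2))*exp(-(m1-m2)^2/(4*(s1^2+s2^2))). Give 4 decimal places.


Squared Hellinger distance for Gaussians:
H^2 = 1 - sqrt(2*s1*s2/(s1^2+s2^2)) * exp(-(m1-m2)^2/(4*(s1^2+s2^2))).
s1^2 = 16, s2^2 = 9, s1^2+s2^2 = 25.
sqrt(2*4*3/(25)) = 0.979796.
(m1-m2)^2 = (-5)^2 = 25.
exp(-25/(4*25)) = exp(-0.25) = 0.778801.
H^2 = 1 - 0.979796*0.778801 = 0.2369

0.2369


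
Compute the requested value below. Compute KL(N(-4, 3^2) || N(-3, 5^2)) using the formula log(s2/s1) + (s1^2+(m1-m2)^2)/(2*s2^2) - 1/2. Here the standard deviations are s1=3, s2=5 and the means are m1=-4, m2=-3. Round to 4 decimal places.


KL divergence between normal distributions:
KL = log(s2/s1) + (s1^2 + (m1-m2)^2)/(2*s2^2) - 1/2.
log(5/3) = 0.510826.
(3^2 + (-4--3)^2)/(2*5^2) = (9 + 1)/50 = 0.2.
KL = 0.510826 + 0.2 - 0.5 = 0.2108

0.2108


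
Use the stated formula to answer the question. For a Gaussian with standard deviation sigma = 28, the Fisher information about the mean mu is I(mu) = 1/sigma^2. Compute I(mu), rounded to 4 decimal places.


The Fisher information for the mean of a normal distribution is I(mu) = 1/sigma^2.
sigma = 28, so sigma^2 = 784.
I(mu) = 1/784 = 0.0013

0.0013


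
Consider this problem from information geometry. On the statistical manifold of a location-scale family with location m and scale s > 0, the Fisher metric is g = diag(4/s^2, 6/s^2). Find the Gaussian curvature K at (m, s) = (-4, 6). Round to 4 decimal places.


The metric has the form g = (A dm^2 + B ds^2)/s^2 with A = 4, B = 6.
Substitute u = sqrt(A/B)*m: g = B*(du^2 + ds^2)/s^2, i.e. B times the
Poincare upper half-plane metric, which has constant Gaussian curvature -1.
Scaling a 2D metric by a constant c divides the Gaussian curvature by c,
so K = -1/B = -1/(6) = -0.1667 everywhere (the point (m, s) = (-4, 6) is irrelevant:
the curvature is constant).
The requested Gaussian curvature is K = -0.1667.

-0.1667


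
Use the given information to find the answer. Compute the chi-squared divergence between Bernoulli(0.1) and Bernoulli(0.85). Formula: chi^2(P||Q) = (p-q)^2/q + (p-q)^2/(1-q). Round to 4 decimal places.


Chi-squared divergence between Bernoulli distributions:
chi^2 = (p-q)^2/q + (p-q)^2/(1-q).
p = 0.1, q = 0.85, p-q = -0.75.
(p-q)^2 = 0.5625.
term1 = 0.5625/0.85 = 0.661765.
term2 = 0.5625/0.15 = 3.75.
chi^2 = 0.661765 + 3.75 = 4.4118

4.4118


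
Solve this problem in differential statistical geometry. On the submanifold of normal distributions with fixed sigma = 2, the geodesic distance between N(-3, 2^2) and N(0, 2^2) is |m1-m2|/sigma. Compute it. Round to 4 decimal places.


On the fixed-variance normal subfamily, geodesic distance = |m1-m2|/sigma.
|-3 - 0| = 3.
sigma = 2.
d = 3/2 = 1.5000

1.5000


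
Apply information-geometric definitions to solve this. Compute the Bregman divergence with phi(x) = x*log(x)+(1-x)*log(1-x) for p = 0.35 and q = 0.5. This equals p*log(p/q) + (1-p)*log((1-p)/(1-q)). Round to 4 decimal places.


Bregman divergence with negative entropy generator:
D = p*log(p/q) + (1-p)*log((1-p)/(1-q)).
p = 0.35, q = 0.5.
p*log(p/q) = 0.35*log(0.35/0.5) = -0.124836.
(1-p)*log((1-p)/(1-q)) = 0.65*log(0.65/0.5) = 0.170537.
D = -0.124836 + 0.170537 = 0.0457

0.0457


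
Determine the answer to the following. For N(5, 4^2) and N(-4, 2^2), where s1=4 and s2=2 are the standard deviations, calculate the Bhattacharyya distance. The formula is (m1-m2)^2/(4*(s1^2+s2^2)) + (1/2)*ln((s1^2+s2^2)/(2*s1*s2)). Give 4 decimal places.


Bhattacharyya distance between two Gaussians:
DB = (m1-m2)^2/(4*(s1^2+s2^2)) + (1/2)*ln((s1^2+s2^2)/(2*s1*s2)).
(m1-m2)^2 = (9)^2 = 81.
s1^2+s2^2 = 16 + 4 = 20.
term1 = 81/80 = 1.0125.
term2 = 0.5*ln(20/16.0) = 0.111572.
DB = 1.0125 + 0.111572 = 1.1241

1.1241


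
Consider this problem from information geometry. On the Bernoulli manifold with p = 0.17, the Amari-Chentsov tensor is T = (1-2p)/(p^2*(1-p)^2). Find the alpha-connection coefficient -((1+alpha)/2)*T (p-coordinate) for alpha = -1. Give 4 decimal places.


Skewness (Amari-Chentsov) tensor: T = (1-2p)/(p^2*(1-p)^2).
p = 0.17, 1-2p = 0.66, p^2 = 0.0289, (1-p)^2 = 0.6889.
T = 0.66/(0.0289 * 0.6889) = 33.150487.
In the p-coordinate, Gamma^(alpha) = Gamma^(0) - (alpha/2)*T with Gamma^(0) = (1/2)*g'(p) = -T/2,
so Gamma^(alpha) = -((1+alpha)/2)*T.
alpha = -1, -(1+alpha)/2 = 0.0.
Gamma = 0.0 * 33.150487 = 0.0000

0.0000


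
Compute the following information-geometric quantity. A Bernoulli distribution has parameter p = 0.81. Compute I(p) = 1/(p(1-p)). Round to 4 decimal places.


For Bernoulli(p), Fisher information is I(p) = 1/(p*(1-p)).
p = 0.81, 1-p = 0.19.
p*(1-p) = 0.1539.
I(p) = 1/0.1539 = 6.4977

6.4977


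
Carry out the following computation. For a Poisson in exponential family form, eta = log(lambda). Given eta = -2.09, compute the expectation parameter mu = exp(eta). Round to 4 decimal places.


Expectation parameter for Poisson exponential family:
mu = exp(eta).
eta = -2.09.
mu = exp(-2.09) = 0.1237

0.1237


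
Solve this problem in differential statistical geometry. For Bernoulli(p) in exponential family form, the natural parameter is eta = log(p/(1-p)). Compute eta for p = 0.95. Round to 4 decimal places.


Natural parameter for Bernoulli: eta = log(p/(1-p)).
p = 0.95, 1-p = 0.05.
p/(1-p) = 19.0.
eta = log(19.0) = 2.9444

2.9444


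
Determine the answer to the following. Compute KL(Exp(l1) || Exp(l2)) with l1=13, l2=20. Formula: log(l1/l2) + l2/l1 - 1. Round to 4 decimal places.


KL divergence for exponential family:
KL = log(l1/l2) + l2/l1 - 1.
log(13/20) = -0.430783.
20/13 = 1.538462.
KL = -0.430783 + 1.538462 - 1 = 0.1077

0.1077


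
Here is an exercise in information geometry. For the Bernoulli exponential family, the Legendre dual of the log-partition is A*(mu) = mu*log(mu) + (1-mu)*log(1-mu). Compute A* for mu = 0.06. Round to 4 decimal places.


Legendre transform for Bernoulli:
A*(mu) = mu*log(mu) + (1-mu)*log(1-mu).
mu = 0.06, 1-mu = 0.94.
mu*log(mu) = 0.06*log(0.06) = -0.168805.
(1-mu)*log(1-mu) = 0.94*log(0.94) = -0.058163.
A* = -0.168805 + -0.058163 = -0.2270

-0.2270


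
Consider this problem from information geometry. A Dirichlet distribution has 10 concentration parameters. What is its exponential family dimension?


Exponential family dimension calculation:
Dirichlet with 10 components has 10 natural parameters.

10


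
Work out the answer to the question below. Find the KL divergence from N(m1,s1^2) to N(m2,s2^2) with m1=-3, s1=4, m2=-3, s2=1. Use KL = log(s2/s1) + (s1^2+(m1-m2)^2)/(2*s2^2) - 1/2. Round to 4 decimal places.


KL divergence between normal distributions:
KL = log(s2/s1) + (s1^2 + (m1-m2)^2)/(2*s2^2) - 1/2.
log(1/4) = -1.386294.
(4^2 + (-3--3)^2)/(2*1^2) = (16 + 0)/2 = 8.0.
KL = -1.386294 + 8.0 - 0.5 = 6.1137

6.1137


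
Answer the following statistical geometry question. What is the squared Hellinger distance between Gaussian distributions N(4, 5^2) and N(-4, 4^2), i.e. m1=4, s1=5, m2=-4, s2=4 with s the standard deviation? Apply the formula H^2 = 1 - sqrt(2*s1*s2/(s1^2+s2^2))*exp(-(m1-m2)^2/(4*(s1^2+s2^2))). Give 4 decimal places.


Squared Hellinger distance for Gaussians:
H^2 = 1 - sqrt(2*s1*s2/(s1^2+s2^2)) * exp(-(m1-m2)^2/(4*(s1^2+s2^2))).
s1^2 = 25, s2^2 = 16, s1^2+s2^2 = 41.
sqrt(2*5*4/(41)) = 0.98773.
(m1-m2)^2 = (8)^2 = 64.
exp(-64/(4*41)) = exp(-0.390244) = 0.676892.
H^2 = 1 - 0.98773*0.676892 = 0.3314

0.3314


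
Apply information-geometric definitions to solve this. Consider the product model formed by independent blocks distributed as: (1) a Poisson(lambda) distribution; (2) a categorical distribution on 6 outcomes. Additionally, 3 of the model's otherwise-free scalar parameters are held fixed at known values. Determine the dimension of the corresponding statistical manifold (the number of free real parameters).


The dimension of a statistical manifold equals the number of free
(independent) real parameters of the model. For a product of independent
blocks the parameter counts add.
- Poisson (lambda): 1.
- categorical on 6 outcomes (probabilities sum to 1): 6-1 = 5.
Total = 1 + 5 = 6.
3 parameter(s) fixed at known values: 6 - 3 = 3.
Dimension = 3

3


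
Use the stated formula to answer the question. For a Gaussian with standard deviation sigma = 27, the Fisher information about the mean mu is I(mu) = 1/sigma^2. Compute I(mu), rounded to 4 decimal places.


The Fisher information for the mean of a normal distribution is I(mu) = 1/sigma^2.
sigma = 27, so sigma^2 = 729.
I(mu) = 1/729 = 0.0014

0.0014


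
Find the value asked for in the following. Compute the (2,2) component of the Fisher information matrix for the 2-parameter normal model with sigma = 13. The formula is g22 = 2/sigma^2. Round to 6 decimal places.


For the 2-parameter normal family, the Fisher metric has:
  g11 = 1/sigma^2, g22 = 2/sigma^2.
sigma = 13, sigma^2 = 169.
g22 = 0.011834

0.011834


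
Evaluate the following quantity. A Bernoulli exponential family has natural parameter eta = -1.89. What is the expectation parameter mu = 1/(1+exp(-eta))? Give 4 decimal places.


Dual coordinate (expectation parameter) for Bernoulli:
mu = 1/(1+exp(-eta)).
eta = -1.89.
exp(-eta) = exp(1.89) = 6.619369.
mu = 1/(1+6.619369) = 0.1312

0.1312


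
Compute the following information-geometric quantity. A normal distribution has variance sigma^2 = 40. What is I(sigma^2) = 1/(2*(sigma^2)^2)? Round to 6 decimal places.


Fisher information for variance: I(sigma^2) = 1/(2*sigma^4).
sigma^2 = 40, so sigma^4 = 1600.
I = 1/(2*1600) = 1/3200 = 0.000313

0.000313


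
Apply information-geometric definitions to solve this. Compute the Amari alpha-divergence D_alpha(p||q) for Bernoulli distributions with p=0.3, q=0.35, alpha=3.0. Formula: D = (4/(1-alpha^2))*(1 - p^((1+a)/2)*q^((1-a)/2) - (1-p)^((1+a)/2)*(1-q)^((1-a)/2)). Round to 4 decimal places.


Amari alpha-divergence:
D = (4/(1-alpha^2))*(1 - p^((1+a)/2)*q^((1-a)/2) - (1-p)^((1+a)/2)*(1-q)^((1-a)/2)).
alpha = 3.0, p = 0.3, q = 0.35.
e1 = (1+alpha)/2 = 2.0, e2 = (1-alpha)/2 = -1.0.
t1 = p^e1 * q^e2 = 0.3^2.0 * 0.35^-1.0 = 0.257143.
t2 = (1-p)^e1 * (1-q)^e2 = 0.7^2.0 * 0.65^-1.0 = 0.753846.
4/(1-alpha^2) = -0.5.
D = -0.5*(1 - 0.257143 - 0.753846) = 0.0055

0.0055


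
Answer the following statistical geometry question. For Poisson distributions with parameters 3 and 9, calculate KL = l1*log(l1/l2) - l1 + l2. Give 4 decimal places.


KL divergence for Poisson:
KL = l1*log(l1/l2) - l1 + l2.
l1 = 3, l2 = 9.
log(3/9) = -1.098612.
l1*log(l1/l2) = 3 * -1.098612 = -3.295837.
KL = -3.295837 - 3 + 9 = 2.7042

2.7042


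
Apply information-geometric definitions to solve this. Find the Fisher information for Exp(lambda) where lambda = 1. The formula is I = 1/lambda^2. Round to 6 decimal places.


Fisher information for exponential: I(lambda) = 1/lambda^2.
lambda = 1, lambda^2 = 1.
I = 1/1 = 1.000000

1.000000


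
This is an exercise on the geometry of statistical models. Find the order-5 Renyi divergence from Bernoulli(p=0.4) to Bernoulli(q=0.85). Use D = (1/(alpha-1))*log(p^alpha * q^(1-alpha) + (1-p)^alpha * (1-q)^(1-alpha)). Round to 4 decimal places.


Renyi divergence of order alpha between Bernoulli distributions:
D = (1/(alpha-1))*log(p^alpha * q^(1-alpha) + (1-p)^alpha * (1-q)^(1-alpha)).
alpha = 5, p = 0.4, q = 0.85.
p^alpha * q^(1-alpha) = 0.4^5 * 0.85^-4 = 0.019617.
(1-p)^alpha * (1-q)^(1-alpha) = 0.6^5 * 0.15^-4 = 153.6.
sum = 0.019617 + 153.6 = 153.619617.
D = (1/4)*log(153.619617) = 1.2586

1.2586


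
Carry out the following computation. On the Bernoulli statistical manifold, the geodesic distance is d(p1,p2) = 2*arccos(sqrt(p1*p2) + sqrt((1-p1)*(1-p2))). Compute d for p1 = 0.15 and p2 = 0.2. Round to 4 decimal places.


Geodesic distance on Bernoulli manifold:
d(p1,p2) = 2*arccos(sqrt(p1*p2) + sqrt((1-p1)*(1-p2))).
sqrt(p1*p2) = sqrt(0.15*0.2) = 0.173205.
sqrt((1-p1)*(1-p2)) = sqrt(0.85*0.8) = 0.824621.
arg = 0.173205 + 0.824621 = 0.997826.
d = 2*arccos(0.997826) = 0.1319

0.1319


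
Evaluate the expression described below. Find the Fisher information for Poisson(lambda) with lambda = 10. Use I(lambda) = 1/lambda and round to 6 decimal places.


Fisher information for Poisson: I(lambda) = 1/lambda.
lambda = 10.
I(lambda) = 1/10 = 0.100000

0.100000


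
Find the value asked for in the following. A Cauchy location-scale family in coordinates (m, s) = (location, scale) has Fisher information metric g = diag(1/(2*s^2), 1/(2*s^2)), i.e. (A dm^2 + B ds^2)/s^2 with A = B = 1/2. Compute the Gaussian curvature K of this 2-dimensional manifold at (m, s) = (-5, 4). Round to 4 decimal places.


The metric has the form g = (A dm^2 + B ds^2)/s^2 with A = 1/2, B = 1/2.
Substitute u = sqrt(A/B)*m: g = B*(du^2 + ds^2)/s^2, i.e. B times the
Poincare upper half-plane metric, which has constant Gaussian curvature -1.
Scaling a 2D metric by a constant c divides the Gaussian curvature by c,
so K = -1/B = -1/(1/2) = -2.0000 everywhere (the point (m, s) = (-5, 4) is irrelevant:
the curvature is constant).
The requested Gaussian curvature is K = -2.0000.

-2.0000


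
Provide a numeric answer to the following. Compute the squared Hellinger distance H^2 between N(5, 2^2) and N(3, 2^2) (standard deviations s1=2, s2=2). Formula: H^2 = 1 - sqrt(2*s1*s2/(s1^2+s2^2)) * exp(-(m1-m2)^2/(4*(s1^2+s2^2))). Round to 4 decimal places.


Squared Hellinger distance for Gaussians:
H^2 = 1 - sqrt(2*s1*s2/(s1^2+s2^2)) * exp(-(m1-m2)^2/(4*(s1^2+s2^2))).
s1^2 = 4, s2^2 = 4, s1^2+s2^2 = 8.
sqrt(2*2*2/(8)) = 1.0.
(m1-m2)^2 = (2)^2 = 4.
exp(-4/(4*8)) = exp(-0.125) = 0.882497.
H^2 = 1 - 1.0*0.882497 = 0.1175

0.1175


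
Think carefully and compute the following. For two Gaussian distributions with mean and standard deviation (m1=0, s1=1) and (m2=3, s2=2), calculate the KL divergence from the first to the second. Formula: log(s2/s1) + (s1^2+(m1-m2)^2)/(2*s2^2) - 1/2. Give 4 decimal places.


KL divergence between normal distributions:
KL = log(s2/s1) + (s1^2 + (m1-m2)^2)/(2*s2^2) - 1/2.
log(2/1) = 0.693147.
(1^2 + (0-3)^2)/(2*2^2) = (1 + 9)/8 = 1.25.
KL = 0.693147 + 1.25 - 0.5 = 1.4431

1.4431


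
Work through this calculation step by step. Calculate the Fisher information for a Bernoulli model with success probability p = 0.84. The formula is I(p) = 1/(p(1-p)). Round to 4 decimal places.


For Bernoulli(p), Fisher information is I(p) = 1/(p*(1-p)).
p = 0.84, 1-p = 0.16.
p*(1-p) = 0.1344.
I(p) = 1/0.1344 = 7.4405

7.4405


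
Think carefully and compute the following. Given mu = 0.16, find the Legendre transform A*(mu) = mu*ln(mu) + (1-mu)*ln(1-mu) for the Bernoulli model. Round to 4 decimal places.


Legendre transform for Bernoulli:
A*(mu) = mu*log(mu) + (1-mu)*log(1-mu).
mu = 0.16, 1-mu = 0.84.
mu*log(mu) = 0.16*log(0.16) = -0.293213.
(1-mu)*log(1-mu) = 0.84*log(0.84) = -0.146457.
A* = -0.293213 + -0.146457 = -0.4397

-0.4397


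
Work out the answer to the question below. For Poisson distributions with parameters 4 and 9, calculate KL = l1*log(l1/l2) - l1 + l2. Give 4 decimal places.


KL divergence for Poisson:
KL = l1*log(l1/l2) - l1 + l2.
l1 = 4, l2 = 9.
log(4/9) = -0.81093.
l1*log(l1/l2) = 4 * -0.81093 = -3.243721.
KL = -3.243721 - 4 + 9 = 1.7563

1.7563


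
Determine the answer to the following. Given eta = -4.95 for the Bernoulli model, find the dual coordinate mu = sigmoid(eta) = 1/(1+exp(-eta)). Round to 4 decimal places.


Dual coordinate (expectation parameter) for Bernoulli:
mu = 1/(1+exp(-eta)).
eta = -4.95.
exp(-eta) = exp(4.95) = 141.174964.
mu = 1/(1+141.174964) = 0.0070

0.0070


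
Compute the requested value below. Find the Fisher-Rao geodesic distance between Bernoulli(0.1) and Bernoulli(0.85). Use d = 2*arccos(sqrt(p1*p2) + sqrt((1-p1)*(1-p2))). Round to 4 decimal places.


Geodesic distance on Bernoulli manifold:
d(p1,p2) = 2*arccos(sqrt(p1*p2) + sqrt((1-p1)*(1-p2))).
sqrt(p1*p2) = sqrt(0.1*0.85) = 0.291548.
sqrt((1-p1)*(1-p2)) = sqrt(0.9*0.15) = 0.367423.
arg = 0.291548 + 0.367423 = 0.658971.
d = 2*arccos(0.658971) = 1.7027

1.7027


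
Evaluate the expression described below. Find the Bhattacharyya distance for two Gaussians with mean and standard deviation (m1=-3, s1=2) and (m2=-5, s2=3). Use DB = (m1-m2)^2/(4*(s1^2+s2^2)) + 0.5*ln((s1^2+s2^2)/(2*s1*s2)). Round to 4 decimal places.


Bhattacharyya distance between two Gaussians:
DB = (m1-m2)^2/(4*(s1^2+s2^2)) + (1/2)*ln((s1^2+s2^2)/(2*s1*s2)).
(m1-m2)^2 = (2)^2 = 4.
s1^2+s2^2 = 4 + 9 = 13.
term1 = 4/52 = 0.076923.
term2 = 0.5*ln(13/12.0) = 0.040021.
DB = 0.076923 + 0.040021 = 0.1169

0.1169


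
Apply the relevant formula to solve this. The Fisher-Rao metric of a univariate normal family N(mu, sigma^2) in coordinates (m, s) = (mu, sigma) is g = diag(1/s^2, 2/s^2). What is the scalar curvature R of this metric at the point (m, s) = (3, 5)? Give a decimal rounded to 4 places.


The metric has the form g = (A dm^2 + B ds^2)/s^2 with A = 1, B = 2.
Substitute u = sqrt(A/B)*m: g = B*(du^2 + ds^2)/s^2, i.e. B times the
Poincare upper half-plane metric, which has constant Gaussian curvature -1.
Scaling a 2D metric by a constant c divides the Gaussian curvature by c,
so K = -1/B = -1/(2) = -0.5000 everywhere (the point (m, s) = (3, 5) is irrelevant:
the curvature is constant).
Scalar curvature in dimension 2: R = 2K = -2/(2) = -1.0000.

-1.0000


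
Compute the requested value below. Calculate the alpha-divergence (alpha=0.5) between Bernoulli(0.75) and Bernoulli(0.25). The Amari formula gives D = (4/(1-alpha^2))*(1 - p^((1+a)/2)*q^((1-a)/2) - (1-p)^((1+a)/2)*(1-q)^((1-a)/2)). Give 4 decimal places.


Amari alpha-divergence:
D = (4/(1-alpha^2))*(1 - p^((1+a)/2)*q^((1-a)/2) - (1-p)^((1+a)/2)*(1-q)^((1-a)/2)).
alpha = 0.5, p = 0.75, q = 0.25.
e1 = (1+alpha)/2 = 0.75, e2 = (1-alpha)/2 = 0.25.
t1 = p^e1 * q^e2 = 0.75^0.75 * 0.25^0.25 = 0.569877.
t2 = (1-p)^e1 * (1-q)^e2 = 0.25^0.75 * 0.75^0.25 = 0.329019.
4/(1-alpha^2) = 5.333333.
D = 5.333333*(1 - 0.569877 - 0.329019) = 0.5392

0.5392


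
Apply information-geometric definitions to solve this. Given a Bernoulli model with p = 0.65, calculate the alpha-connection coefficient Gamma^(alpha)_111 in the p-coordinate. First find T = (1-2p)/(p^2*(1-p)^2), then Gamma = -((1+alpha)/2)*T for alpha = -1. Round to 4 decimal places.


Skewness (Amari-Chentsov) tensor: T = (1-2p)/(p^2*(1-p)^2).
p = 0.65, 1-2p = -0.3, p^2 = 0.4225, (1-p)^2 = 0.1225.
T = -0.3/(0.4225 * 0.1225) = -5.796401.
In the p-coordinate, Gamma^(alpha) = Gamma^(0) - (alpha/2)*T with Gamma^(0) = (1/2)*g'(p) = -T/2,
so Gamma^(alpha) = -((1+alpha)/2)*T.
alpha = -1, -(1+alpha)/2 = 0.0.
Gamma = 0.0 * -5.796401 = 0.0000

0.0000


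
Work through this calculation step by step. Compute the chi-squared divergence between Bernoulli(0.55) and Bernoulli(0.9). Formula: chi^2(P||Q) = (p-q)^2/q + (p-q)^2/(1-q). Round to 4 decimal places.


Chi-squared divergence between Bernoulli distributions:
chi^2 = (p-q)^2/q + (p-q)^2/(1-q).
p = 0.55, q = 0.9, p-q = -0.35.
(p-q)^2 = 0.1225.
term1 = 0.1225/0.9 = 0.136111.
term2 = 0.1225/0.1 = 1.225.
chi^2 = 0.136111 + 1.225 = 1.3611

1.3611


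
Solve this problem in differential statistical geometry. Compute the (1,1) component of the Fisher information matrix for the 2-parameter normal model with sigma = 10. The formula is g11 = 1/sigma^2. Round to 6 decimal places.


For the 2-parameter normal family, the Fisher metric has:
  g11 = 1/sigma^2, g22 = 2/sigma^2.
sigma = 10, sigma^2 = 100.
g11 = 0.010000

0.010000


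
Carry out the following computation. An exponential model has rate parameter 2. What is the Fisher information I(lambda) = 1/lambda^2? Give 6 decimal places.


Fisher information for exponential: I(lambda) = 1/lambda^2.
lambda = 2, lambda^2 = 4.
I = 1/4 = 0.250000

0.250000


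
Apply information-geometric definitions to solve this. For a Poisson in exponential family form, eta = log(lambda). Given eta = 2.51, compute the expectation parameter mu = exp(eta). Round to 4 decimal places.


Expectation parameter for Poisson exponential family:
mu = exp(eta).
eta = 2.51.
mu = exp(2.51) = 12.3049

12.3049


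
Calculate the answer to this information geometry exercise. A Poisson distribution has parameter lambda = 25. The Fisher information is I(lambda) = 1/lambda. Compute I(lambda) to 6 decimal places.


Fisher information for Poisson: I(lambda) = 1/lambda.
lambda = 25.
I(lambda) = 1/25 = 0.040000

0.040000


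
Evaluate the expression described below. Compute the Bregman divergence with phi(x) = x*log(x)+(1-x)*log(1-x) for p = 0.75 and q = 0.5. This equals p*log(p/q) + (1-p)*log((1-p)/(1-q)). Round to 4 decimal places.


Bregman divergence with negative entropy generator:
D = p*log(p/q) + (1-p)*log((1-p)/(1-q)).
p = 0.75, q = 0.5.
p*log(p/q) = 0.75*log(0.75/0.5) = 0.304099.
(1-p)*log((1-p)/(1-q)) = 0.25*log(0.25/0.5) = -0.173287.
D = 0.304099 + -0.173287 = 0.1308

0.1308


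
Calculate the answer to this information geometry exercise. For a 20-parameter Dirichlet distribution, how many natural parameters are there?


Exponential family dimension calculation:
Dirichlet with 20 components has 20 natural parameters.

20


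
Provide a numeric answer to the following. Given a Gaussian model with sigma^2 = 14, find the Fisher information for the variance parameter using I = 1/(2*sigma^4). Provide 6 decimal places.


Fisher information for variance: I(sigma^2) = 1/(2*sigma^4).
sigma^2 = 14, so sigma^4 = 196.
I = 1/(2*196) = 1/392 = 0.002551

0.002551


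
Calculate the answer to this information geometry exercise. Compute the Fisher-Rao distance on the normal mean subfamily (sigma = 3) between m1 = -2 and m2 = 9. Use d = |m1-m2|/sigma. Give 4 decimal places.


On the fixed-variance normal subfamily, geodesic distance = |m1-m2|/sigma.
|-2 - 9| = 11.
sigma = 3.
d = 11/3 = 3.6667

3.6667


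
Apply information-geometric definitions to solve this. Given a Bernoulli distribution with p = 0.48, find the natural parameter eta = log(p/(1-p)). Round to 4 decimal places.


Natural parameter for Bernoulli: eta = log(p/(1-p)).
p = 0.48, 1-p = 0.52.
p/(1-p) = 0.923077.
eta = log(0.923077) = -0.0800

-0.0800


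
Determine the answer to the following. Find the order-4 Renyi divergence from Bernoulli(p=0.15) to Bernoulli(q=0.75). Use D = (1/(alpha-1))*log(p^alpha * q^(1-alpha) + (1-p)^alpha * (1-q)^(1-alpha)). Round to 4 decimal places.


Renyi divergence of order alpha between Bernoulli distributions:
D = (1/(alpha-1))*log(p^alpha * q^(1-alpha) + (1-p)^alpha * (1-q)^(1-alpha)).
alpha = 4, p = 0.15, q = 0.75.
p^alpha * q^(1-alpha) = 0.15^4 * 0.75^-3 = 0.0012.
(1-p)^alpha * (1-q)^(1-alpha) = 0.85^4 * 0.25^-3 = 33.4084.
sum = 0.0012 + 33.4084 = 33.4096.
D = (1/3)*log(33.4096) = 1.1696

1.1696


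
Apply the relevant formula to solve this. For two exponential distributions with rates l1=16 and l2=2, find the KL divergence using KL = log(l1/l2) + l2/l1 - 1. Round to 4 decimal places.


KL divergence for exponential family:
KL = log(l1/l2) + l2/l1 - 1.
log(16/2) = 2.079442.
2/16 = 0.125.
KL = 2.079442 + 0.125 - 1 = 1.2044

1.2044


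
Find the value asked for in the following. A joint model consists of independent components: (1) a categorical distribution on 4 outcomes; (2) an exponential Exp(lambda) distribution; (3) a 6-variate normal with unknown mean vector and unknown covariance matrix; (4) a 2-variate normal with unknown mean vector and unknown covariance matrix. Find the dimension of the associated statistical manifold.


The dimension of a statistical manifold equals the number of free
(independent) real parameters of the model. For a product of independent
blocks the parameter counts add.
- categorical on 4 outcomes (probabilities sum to 1): 4-1 = 3.
- exponential (lambda): 1.
- 6-variate normal: 6 (mean) + 6*7/2 = 21 (symmetric covariance) = 27.
- 2-variate normal: 2 (mean) + 2*3/2 = 3 (symmetric covariance) = 5.
Total = 3 + 1 + 27 + 5 = 36.
Dimension = 36

36


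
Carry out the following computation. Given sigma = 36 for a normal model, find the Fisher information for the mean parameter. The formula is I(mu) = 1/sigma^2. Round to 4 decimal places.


The Fisher information for the mean of a normal distribution is I(mu) = 1/sigma^2.
sigma = 36, so sigma^2 = 1296.
I(mu) = 1/1296 = 0.0008

0.0008


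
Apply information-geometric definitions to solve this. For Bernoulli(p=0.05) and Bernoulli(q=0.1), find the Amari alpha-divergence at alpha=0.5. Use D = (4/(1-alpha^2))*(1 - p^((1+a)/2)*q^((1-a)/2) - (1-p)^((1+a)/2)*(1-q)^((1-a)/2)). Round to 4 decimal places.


Amari alpha-divergence:
D = (4/(1-alpha^2))*(1 - p^((1+a)/2)*q^((1-a)/2) - (1-p)^((1+a)/2)*(1-q)^((1-a)/2)).
alpha = 0.5, p = 0.05, q = 0.1.
e1 = (1+alpha)/2 = 0.75, e2 = (1-alpha)/2 = 0.25.
t1 = p^e1 * q^e2 = 0.05^0.75 * 0.1^0.25 = 0.05946.
t2 = (1-p)^e1 * (1-q)^e2 = 0.95^0.75 * 0.9^0.25 = 0.937245.
4/(1-alpha^2) = 5.333333.
D = 5.333333*(1 - 0.05946 - 0.937245) = 0.0176

0.0176


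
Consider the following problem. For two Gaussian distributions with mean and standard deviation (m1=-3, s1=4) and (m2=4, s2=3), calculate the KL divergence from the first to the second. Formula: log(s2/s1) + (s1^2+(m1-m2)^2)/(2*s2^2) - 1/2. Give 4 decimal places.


KL divergence between normal distributions:
KL = log(s2/s1) + (s1^2 + (m1-m2)^2)/(2*s2^2) - 1/2.
log(3/4) = -0.287682.
(4^2 + (-3-4)^2)/(2*3^2) = (16 + 49)/18 = 3.611111.
KL = -0.287682 + 3.611111 - 0.5 = 2.8234

2.8234


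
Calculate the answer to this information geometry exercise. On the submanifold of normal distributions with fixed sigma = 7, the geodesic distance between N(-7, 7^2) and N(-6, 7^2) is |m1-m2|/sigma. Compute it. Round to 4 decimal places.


On the fixed-variance normal subfamily, geodesic distance = |m1-m2|/sigma.
|-7 - -6| = 1.
sigma = 7.
d = 1/7 = 0.1429

0.1429


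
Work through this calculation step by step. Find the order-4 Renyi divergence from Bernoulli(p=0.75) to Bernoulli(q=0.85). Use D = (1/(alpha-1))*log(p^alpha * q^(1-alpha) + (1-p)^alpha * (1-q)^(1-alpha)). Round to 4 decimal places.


Renyi divergence of order alpha between Bernoulli distributions:
D = (1/(alpha-1))*log(p^alpha * q^(1-alpha) + (1-p)^alpha * (1-q)^(1-alpha)).
alpha = 4, p = 0.75, q = 0.85.
p^alpha * q^(1-alpha) = 0.75^4 * 0.85^-3 = 0.515215.
(1-p)^alpha * (1-q)^(1-alpha) = 0.25^4 * 0.15^-3 = 1.157407.
sum = 0.515215 + 1.157407 = 1.672622.
D = (1/3)*log(1.672622) = 0.1715

0.1715


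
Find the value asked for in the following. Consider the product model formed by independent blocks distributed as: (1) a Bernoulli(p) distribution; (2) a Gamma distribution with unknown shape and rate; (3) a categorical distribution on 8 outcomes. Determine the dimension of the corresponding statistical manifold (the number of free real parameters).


The dimension of a statistical manifold equals the number of free
(independent) real parameters of the model. For a product of independent
blocks the parameter counts add.
- Bernoulli (p): 1.
- Gamma (shape, rate): 2.
- categorical on 8 outcomes (probabilities sum to 1): 8-1 = 7.
Total = 1 + 2 + 7 = 10.
Dimension = 10

10


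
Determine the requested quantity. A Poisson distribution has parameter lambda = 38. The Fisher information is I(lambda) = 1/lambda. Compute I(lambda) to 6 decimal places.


Fisher information for Poisson: I(lambda) = 1/lambda.
lambda = 38.
I(lambda) = 1/38 = 0.026316

0.026316


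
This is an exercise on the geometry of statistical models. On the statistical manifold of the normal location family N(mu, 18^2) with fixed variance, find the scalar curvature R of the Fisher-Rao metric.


This family has a single free parameter, so its statistical manifold
is 1-dimensional. The Riemann curvature tensor of any 1-dimensional
Riemannian manifold vanishes identically, so R = 0.

0


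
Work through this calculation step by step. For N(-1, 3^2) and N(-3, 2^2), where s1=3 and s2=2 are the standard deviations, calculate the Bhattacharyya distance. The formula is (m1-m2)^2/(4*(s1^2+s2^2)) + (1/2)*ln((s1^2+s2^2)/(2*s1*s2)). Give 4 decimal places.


Bhattacharyya distance between two Gaussians:
DB = (m1-m2)^2/(4*(s1^2+s2^2)) + (1/2)*ln((s1^2+s2^2)/(2*s1*s2)).
(m1-m2)^2 = (2)^2 = 4.
s1^2+s2^2 = 9 + 4 = 13.
term1 = 4/52 = 0.076923.
term2 = 0.5*ln(13/12.0) = 0.040021.
DB = 0.076923 + 0.040021 = 0.1169

0.1169


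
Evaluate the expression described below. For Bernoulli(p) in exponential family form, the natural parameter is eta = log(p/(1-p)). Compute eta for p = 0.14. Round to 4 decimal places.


Natural parameter for Bernoulli: eta = log(p/(1-p)).
p = 0.14, 1-p = 0.86.
p/(1-p) = 0.162791.
eta = log(0.162791) = -1.8153

-1.8153


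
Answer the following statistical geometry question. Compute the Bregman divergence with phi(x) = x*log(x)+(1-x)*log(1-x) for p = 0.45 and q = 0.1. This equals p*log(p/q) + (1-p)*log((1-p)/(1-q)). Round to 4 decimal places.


Bregman divergence with negative entropy generator:
D = p*log(p/q) + (1-p)*log((1-p)/(1-q)).
p = 0.45, q = 0.1.
p*log(p/q) = 0.45*log(0.45/0.1) = 0.676835.
(1-p)*log((1-p)/(1-q)) = 0.55*log(0.55/0.9) = -0.270862.
D = 0.676835 + -0.270862 = 0.4060

0.4060


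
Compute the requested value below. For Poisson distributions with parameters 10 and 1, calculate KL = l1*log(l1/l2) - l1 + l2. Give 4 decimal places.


KL divergence for Poisson:
KL = l1*log(l1/l2) - l1 + l2.
l1 = 10, l2 = 1.
log(10/1) = 2.302585.
l1*log(l1/l2) = 10 * 2.302585 = 23.025851.
KL = 23.025851 - 10 + 1 = 14.0259

14.0259


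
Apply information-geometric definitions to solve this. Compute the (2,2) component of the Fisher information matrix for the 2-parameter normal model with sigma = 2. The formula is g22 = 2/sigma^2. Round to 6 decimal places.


For the 2-parameter normal family, the Fisher metric has:
  g11 = 1/sigma^2, g22 = 2/sigma^2.
sigma = 2, sigma^2 = 4.
g22 = 0.500000

0.500000


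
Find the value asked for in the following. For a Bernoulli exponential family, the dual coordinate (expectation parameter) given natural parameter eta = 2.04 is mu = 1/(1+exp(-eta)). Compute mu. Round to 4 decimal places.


Dual coordinate (expectation parameter) for Bernoulli:
mu = 1/(1+exp(-eta)).
eta = 2.04.
exp(-eta) = exp(-2.04) = 0.130029.
mu = 1/(1+0.130029) = 0.8849

0.8849


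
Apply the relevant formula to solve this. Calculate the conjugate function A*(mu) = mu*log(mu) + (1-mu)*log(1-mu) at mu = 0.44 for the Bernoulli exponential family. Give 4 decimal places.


Legendre transform for Bernoulli:
A*(mu) = mu*log(mu) + (1-mu)*log(1-mu).
mu = 0.44, 1-mu = 0.56.
mu*log(mu) = 0.44*log(0.44) = -0.361231.
(1-mu)*log(1-mu) = 0.56*log(0.56) = -0.324698.
A* = -0.361231 + -0.324698 = -0.6859

-0.6859


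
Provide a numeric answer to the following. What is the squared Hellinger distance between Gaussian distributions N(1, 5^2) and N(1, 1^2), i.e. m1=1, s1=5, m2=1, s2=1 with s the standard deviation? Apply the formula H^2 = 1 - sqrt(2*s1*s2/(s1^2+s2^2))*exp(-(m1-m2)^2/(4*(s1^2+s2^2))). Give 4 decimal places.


Squared Hellinger distance for Gaussians:
H^2 = 1 - sqrt(2*s1*s2/(s1^2+s2^2)) * exp(-(m1-m2)^2/(4*(s1^2+s2^2))).
s1^2 = 25, s2^2 = 1, s1^2+s2^2 = 26.
sqrt(2*5*1/(26)) = 0.620174.
(m1-m2)^2 = (0)^2 = 0.
exp(-0/(4*26)) = exp(0.0) = 1.0.
H^2 = 1 - 0.620174*1.0 = 0.3798

0.3798


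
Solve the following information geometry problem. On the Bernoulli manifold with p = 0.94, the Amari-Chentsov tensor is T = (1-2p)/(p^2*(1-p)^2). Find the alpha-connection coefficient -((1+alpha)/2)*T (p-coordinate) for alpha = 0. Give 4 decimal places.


Skewness (Amari-Chentsov) tensor: T = (1-2p)/(p^2*(1-p)^2).
p = 0.94, 1-2p = -0.88, p^2 = 0.8836, (1-p)^2 = 0.0036.
T = -0.88/(0.8836 * 0.0036) = -276.646044.
In the p-coordinate, Gamma^(alpha) = Gamma^(0) - (alpha/2)*T with Gamma^(0) = (1/2)*g'(p) = -T/2,
so Gamma^(alpha) = -((1+alpha)/2)*T.
alpha = 0, -(1+alpha)/2 = -0.5.
Gamma = -0.5 * -276.646044 = 138.3230

138.3230


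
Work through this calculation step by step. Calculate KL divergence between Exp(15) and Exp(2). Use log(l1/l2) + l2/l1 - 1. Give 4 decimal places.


KL divergence for exponential family:
KL = log(l1/l2) + l2/l1 - 1.
log(15/2) = 2.014903.
2/15 = 0.133333.
KL = 2.014903 + 0.133333 - 1 = 1.1482

1.1482


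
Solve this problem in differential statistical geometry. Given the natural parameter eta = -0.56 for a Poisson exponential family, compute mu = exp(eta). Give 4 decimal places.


Expectation parameter for Poisson exponential family:
mu = exp(eta).
eta = -0.56.
mu = exp(-0.56) = 0.5712

0.5712


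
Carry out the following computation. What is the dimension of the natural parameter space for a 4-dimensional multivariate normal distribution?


Exponential family dimension calculation:
For 4-dim MVN: mean has 4 params, covariance has 4*5/2 = 10 unique entries.
Total dim = 4 + 10 = 14.

14


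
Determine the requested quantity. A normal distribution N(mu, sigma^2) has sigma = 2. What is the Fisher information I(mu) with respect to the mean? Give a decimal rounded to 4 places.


The Fisher information for the mean of a normal distribution is I(mu) = 1/sigma^2.
sigma = 2, so sigma^2 = 4.
I(mu) = 1/4 = 0.2500

0.2500
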